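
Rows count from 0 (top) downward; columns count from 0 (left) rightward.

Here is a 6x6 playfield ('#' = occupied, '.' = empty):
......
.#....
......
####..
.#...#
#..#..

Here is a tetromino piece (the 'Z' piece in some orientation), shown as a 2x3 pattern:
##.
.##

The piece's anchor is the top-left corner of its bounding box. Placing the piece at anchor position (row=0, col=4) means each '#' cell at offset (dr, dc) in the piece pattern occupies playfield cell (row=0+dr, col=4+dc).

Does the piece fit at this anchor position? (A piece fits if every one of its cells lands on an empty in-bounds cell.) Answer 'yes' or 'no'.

Answer: no

Derivation:
Check each piece cell at anchor (0, 4):
  offset (0,0) -> (0,4): empty -> OK
  offset (0,1) -> (0,5): empty -> OK
  offset (1,1) -> (1,5): empty -> OK
  offset (1,2) -> (1,6): out of bounds -> FAIL
All cells valid: no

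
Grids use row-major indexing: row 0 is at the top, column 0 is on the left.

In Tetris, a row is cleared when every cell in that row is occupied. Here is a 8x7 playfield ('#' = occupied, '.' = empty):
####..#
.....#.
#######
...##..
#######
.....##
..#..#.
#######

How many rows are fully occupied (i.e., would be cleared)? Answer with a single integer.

Answer: 3

Derivation:
Check each row:
  row 0: 2 empty cells -> not full
  row 1: 6 empty cells -> not full
  row 2: 0 empty cells -> FULL (clear)
  row 3: 5 empty cells -> not full
  row 4: 0 empty cells -> FULL (clear)
  row 5: 5 empty cells -> not full
  row 6: 5 empty cells -> not full
  row 7: 0 empty cells -> FULL (clear)
Total rows cleared: 3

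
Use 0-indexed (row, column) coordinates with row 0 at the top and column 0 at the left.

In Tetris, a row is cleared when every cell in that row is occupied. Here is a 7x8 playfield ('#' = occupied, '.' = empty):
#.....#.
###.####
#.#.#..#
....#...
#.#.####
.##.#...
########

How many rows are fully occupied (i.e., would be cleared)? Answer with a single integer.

Answer: 1

Derivation:
Check each row:
  row 0: 6 empty cells -> not full
  row 1: 1 empty cell -> not full
  row 2: 4 empty cells -> not full
  row 3: 7 empty cells -> not full
  row 4: 2 empty cells -> not full
  row 5: 5 empty cells -> not full
  row 6: 0 empty cells -> FULL (clear)
Total rows cleared: 1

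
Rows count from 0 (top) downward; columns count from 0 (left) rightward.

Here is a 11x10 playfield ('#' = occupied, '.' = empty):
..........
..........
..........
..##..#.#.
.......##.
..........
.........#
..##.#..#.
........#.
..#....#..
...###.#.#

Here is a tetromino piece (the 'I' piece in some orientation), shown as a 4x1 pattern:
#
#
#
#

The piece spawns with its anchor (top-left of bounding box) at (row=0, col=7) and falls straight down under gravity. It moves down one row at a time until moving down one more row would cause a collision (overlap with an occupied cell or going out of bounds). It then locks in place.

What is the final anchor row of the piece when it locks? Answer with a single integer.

Answer: 0

Derivation:
Spawn at (row=0, col=7). Try each row:
  row 0: fits
  row 1: blocked -> lock at row 0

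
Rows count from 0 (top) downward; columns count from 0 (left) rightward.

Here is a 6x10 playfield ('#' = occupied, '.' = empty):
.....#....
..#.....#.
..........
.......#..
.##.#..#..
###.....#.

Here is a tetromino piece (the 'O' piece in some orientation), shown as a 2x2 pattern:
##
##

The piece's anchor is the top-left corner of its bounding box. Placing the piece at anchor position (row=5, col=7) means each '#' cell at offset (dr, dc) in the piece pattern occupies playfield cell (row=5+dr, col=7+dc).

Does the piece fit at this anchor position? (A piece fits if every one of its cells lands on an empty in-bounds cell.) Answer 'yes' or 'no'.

Answer: no

Derivation:
Check each piece cell at anchor (5, 7):
  offset (0,0) -> (5,7): empty -> OK
  offset (0,1) -> (5,8): occupied ('#') -> FAIL
  offset (1,0) -> (6,7): out of bounds -> FAIL
  offset (1,1) -> (6,8): out of bounds -> FAIL
All cells valid: no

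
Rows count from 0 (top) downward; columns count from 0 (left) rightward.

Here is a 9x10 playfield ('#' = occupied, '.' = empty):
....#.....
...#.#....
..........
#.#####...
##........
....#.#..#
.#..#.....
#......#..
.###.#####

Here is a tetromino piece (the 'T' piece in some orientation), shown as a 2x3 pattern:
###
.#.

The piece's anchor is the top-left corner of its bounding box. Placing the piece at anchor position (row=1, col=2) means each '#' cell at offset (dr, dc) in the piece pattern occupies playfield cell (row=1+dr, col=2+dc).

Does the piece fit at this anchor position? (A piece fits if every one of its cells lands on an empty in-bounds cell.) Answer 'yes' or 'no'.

Check each piece cell at anchor (1, 2):
  offset (0,0) -> (1,2): empty -> OK
  offset (0,1) -> (1,3): occupied ('#') -> FAIL
  offset (0,2) -> (1,4): empty -> OK
  offset (1,1) -> (2,3): empty -> OK
All cells valid: no

Answer: no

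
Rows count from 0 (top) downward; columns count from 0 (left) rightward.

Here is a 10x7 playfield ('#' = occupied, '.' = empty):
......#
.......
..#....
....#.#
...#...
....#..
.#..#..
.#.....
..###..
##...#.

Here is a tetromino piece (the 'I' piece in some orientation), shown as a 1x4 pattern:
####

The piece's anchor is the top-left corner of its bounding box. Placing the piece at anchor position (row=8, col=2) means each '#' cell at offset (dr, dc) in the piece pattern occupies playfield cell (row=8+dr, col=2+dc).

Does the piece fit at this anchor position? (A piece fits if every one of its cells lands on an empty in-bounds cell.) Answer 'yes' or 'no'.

Check each piece cell at anchor (8, 2):
  offset (0,0) -> (8,2): occupied ('#') -> FAIL
  offset (0,1) -> (8,3): occupied ('#') -> FAIL
  offset (0,2) -> (8,4): occupied ('#') -> FAIL
  offset (0,3) -> (8,5): empty -> OK
All cells valid: no

Answer: no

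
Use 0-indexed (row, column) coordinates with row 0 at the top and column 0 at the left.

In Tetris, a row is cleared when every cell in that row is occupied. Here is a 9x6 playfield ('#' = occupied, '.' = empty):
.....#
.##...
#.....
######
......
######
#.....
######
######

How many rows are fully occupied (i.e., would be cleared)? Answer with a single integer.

Check each row:
  row 0: 5 empty cells -> not full
  row 1: 4 empty cells -> not full
  row 2: 5 empty cells -> not full
  row 3: 0 empty cells -> FULL (clear)
  row 4: 6 empty cells -> not full
  row 5: 0 empty cells -> FULL (clear)
  row 6: 5 empty cells -> not full
  row 7: 0 empty cells -> FULL (clear)
  row 8: 0 empty cells -> FULL (clear)
Total rows cleared: 4

Answer: 4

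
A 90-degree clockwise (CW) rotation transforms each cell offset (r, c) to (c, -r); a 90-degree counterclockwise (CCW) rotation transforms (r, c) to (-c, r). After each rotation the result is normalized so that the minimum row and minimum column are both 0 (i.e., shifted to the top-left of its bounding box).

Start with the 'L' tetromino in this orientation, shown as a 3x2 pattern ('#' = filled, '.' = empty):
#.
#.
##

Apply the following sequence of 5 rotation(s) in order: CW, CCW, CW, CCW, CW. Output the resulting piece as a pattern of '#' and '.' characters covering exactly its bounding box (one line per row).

Start:
#.
#.
##
After rotation 1 (CW):
###
#..
After rotation 2 (CCW):
#.
#.
##
After rotation 3 (CW):
###
#..
After rotation 4 (CCW):
#.
#.
##
After rotation 5 (CW):
###
#..

Answer: ###
#..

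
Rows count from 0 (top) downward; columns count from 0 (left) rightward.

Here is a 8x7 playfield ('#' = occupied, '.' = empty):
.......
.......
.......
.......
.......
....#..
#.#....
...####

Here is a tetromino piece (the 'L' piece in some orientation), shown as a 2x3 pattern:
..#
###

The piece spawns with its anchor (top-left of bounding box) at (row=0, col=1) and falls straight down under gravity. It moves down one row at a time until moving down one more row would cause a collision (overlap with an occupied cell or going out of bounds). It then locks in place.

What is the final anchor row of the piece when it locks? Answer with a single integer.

Spawn at (row=0, col=1). Try each row:
  row 0: fits
  row 1: fits
  row 2: fits
  row 3: fits
  row 4: fits
  row 5: blocked -> lock at row 4

Answer: 4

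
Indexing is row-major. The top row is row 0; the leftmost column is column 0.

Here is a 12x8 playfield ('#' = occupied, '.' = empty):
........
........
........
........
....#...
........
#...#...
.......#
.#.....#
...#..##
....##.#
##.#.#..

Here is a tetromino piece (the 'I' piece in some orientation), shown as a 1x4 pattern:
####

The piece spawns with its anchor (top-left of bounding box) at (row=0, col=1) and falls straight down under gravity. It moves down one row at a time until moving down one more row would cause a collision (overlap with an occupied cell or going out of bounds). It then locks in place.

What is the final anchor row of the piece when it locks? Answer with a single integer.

Spawn at (row=0, col=1). Try each row:
  row 0: fits
  row 1: fits
  row 2: fits
  row 3: fits
  row 4: blocked -> lock at row 3

Answer: 3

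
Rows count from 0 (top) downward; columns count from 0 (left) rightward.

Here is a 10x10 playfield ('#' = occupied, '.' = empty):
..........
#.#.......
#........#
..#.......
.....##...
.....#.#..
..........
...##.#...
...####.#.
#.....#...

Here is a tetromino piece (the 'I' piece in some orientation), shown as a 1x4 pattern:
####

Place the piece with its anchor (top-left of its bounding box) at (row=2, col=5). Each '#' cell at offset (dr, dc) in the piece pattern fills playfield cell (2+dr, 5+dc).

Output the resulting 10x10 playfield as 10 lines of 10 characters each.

Answer: ..........
#.#.......
#....#####
..#.......
.....##...
.....#.#..
..........
...##.#...
...####.#.
#.....#...

Derivation:
Fill (2+0,5+0) = (2,5)
Fill (2+0,5+1) = (2,6)
Fill (2+0,5+2) = (2,7)
Fill (2+0,5+3) = (2,8)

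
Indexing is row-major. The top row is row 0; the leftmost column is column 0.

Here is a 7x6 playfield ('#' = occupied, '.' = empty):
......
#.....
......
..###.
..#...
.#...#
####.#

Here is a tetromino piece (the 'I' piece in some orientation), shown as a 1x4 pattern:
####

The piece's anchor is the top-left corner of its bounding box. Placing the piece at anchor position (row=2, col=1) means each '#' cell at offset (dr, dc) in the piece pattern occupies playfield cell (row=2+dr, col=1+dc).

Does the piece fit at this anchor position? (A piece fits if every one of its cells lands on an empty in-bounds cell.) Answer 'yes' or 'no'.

Answer: yes

Derivation:
Check each piece cell at anchor (2, 1):
  offset (0,0) -> (2,1): empty -> OK
  offset (0,1) -> (2,2): empty -> OK
  offset (0,2) -> (2,3): empty -> OK
  offset (0,3) -> (2,4): empty -> OK
All cells valid: yes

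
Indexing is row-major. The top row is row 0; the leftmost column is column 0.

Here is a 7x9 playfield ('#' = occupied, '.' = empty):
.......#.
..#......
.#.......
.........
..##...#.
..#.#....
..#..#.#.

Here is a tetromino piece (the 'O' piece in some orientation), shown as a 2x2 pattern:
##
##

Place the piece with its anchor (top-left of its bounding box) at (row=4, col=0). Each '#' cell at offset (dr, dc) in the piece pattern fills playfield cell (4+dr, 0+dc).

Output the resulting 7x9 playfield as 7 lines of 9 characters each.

Fill (4+0,0+0) = (4,0)
Fill (4+0,0+1) = (4,1)
Fill (4+1,0+0) = (5,0)
Fill (4+1,0+1) = (5,1)

Answer: .......#.
..#......
.#.......
.........
####...#.
###.#....
..#..#.#.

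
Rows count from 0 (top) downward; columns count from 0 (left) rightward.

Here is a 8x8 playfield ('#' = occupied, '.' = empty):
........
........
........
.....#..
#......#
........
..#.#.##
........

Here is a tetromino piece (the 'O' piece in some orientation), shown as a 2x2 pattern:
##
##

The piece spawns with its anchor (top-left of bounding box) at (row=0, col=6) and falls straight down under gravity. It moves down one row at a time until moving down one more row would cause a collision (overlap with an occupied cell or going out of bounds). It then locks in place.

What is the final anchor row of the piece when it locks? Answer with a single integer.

Spawn at (row=0, col=6). Try each row:
  row 0: fits
  row 1: fits
  row 2: fits
  row 3: blocked -> lock at row 2

Answer: 2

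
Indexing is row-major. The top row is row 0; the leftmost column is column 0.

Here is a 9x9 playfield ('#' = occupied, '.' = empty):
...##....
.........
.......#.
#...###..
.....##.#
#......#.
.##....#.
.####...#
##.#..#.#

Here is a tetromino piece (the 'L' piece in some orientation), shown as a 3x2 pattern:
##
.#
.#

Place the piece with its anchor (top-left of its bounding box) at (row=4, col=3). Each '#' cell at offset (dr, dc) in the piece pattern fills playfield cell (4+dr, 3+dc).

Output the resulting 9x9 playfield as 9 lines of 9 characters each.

Fill (4+0,3+0) = (4,3)
Fill (4+0,3+1) = (4,4)
Fill (4+1,3+1) = (5,4)
Fill (4+2,3+1) = (6,4)

Answer: ...##....
.........
.......#.
#...###..
...####.#
#...#..#.
.##.#..#.
.####...#
##.#..#.#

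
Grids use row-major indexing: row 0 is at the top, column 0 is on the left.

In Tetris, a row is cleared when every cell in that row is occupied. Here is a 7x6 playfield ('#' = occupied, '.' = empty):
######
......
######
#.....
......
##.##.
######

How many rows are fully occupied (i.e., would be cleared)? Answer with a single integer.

Check each row:
  row 0: 0 empty cells -> FULL (clear)
  row 1: 6 empty cells -> not full
  row 2: 0 empty cells -> FULL (clear)
  row 3: 5 empty cells -> not full
  row 4: 6 empty cells -> not full
  row 5: 2 empty cells -> not full
  row 6: 0 empty cells -> FULL (clear)
Total rows cleared: 3

Answer: 3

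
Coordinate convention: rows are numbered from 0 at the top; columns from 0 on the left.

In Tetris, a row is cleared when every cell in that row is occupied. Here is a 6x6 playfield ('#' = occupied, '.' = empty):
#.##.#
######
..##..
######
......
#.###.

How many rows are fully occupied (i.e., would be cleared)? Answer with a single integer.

Check each row:
  row 0: 2 empty cells -> not full
  row 1: 0 empty cells -> FULL (clear)
  row 2: 4 empty cells -> not full
  row 3: 0 empty cells -> FULL (clear)
  row 4: 6 empty cells -> not full
  row 5: 2 empty cells -> not full
Total rows cleared: 2

Answer: 2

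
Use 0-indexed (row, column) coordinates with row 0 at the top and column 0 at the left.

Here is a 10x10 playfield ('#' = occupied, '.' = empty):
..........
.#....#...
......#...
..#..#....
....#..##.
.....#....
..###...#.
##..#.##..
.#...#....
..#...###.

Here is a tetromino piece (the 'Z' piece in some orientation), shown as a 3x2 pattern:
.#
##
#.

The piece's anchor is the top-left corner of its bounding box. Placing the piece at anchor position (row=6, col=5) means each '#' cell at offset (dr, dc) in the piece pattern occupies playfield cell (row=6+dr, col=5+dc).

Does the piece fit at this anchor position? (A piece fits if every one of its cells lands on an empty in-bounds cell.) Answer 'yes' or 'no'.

Check each piece cell at anchor (6, 5):
  offset (0,1) -> (6,6): empty -> OK
  offset (1,0) -> (7,5): empty -> OK
  offset (1,1) -> (7,6): occupied ('#') -> FAIL
  offset (2,0) -> (8,5): occupied ('#') -> FAIL
All cells valid: no

Answer: no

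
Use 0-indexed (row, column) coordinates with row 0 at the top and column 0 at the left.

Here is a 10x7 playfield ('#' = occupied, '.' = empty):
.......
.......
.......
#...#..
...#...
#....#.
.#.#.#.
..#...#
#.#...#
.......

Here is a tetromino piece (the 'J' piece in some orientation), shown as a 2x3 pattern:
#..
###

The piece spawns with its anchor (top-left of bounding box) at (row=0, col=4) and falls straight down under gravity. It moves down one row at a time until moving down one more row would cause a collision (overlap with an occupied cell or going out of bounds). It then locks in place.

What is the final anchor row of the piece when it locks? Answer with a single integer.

Spawn at (row=0, col=4). Try each row:
  row 0: fits
  row 1: fits
  row 2: blocked -> lock at row 1

Answer: 1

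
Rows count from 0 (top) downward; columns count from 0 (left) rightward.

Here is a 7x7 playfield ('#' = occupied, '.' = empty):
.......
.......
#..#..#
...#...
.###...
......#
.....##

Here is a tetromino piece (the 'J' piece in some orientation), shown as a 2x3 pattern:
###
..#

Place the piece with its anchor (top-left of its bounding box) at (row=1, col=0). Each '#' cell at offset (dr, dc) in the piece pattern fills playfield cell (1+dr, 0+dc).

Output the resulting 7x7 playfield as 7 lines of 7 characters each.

Fill (1+0,0+0) = (1,0)
Fill (1+0,0+1) = (1,1)
Fill (1+0,0+2) = (1,2)
Fill (1+1,0+2) = (2,2)

Answer: .......
###....
#.##..#
...#...
.###...
......#
.....##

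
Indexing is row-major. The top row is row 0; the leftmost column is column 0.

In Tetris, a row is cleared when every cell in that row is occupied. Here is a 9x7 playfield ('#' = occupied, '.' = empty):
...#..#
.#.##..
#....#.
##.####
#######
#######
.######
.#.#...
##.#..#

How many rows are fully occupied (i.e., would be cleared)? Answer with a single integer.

Answer: 2

Derivation:
Check each row:
  row 0: 5 empty cells -> not full
  row 1: 4 empty cells -> not full
  row 2: 5 empty cells -> not full
  row 3: 1 empty cell -> not full
  row 4: 0 empty cells -> FULL (clear)
  row 5: 0 empty cells -> FULL (clear)
  row 6: 1 empty cell -> not full
  row 7: 5 empty cells -> not full
  row 8: 3 empty cells -> not full
Total rows cleared: 2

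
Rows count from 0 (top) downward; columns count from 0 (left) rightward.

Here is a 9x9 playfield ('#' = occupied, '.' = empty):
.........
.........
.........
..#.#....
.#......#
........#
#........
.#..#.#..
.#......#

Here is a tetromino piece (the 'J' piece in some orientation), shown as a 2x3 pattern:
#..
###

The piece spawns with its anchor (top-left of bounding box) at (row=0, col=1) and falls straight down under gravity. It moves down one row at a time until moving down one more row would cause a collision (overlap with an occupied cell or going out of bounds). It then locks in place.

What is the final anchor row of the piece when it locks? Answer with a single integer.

Answer: 1

Derivation:
Spawn at (row=0, col=1). Try each row:
  row 0: fits
  row 1: fits
  row 2: blocked -> lock at row 1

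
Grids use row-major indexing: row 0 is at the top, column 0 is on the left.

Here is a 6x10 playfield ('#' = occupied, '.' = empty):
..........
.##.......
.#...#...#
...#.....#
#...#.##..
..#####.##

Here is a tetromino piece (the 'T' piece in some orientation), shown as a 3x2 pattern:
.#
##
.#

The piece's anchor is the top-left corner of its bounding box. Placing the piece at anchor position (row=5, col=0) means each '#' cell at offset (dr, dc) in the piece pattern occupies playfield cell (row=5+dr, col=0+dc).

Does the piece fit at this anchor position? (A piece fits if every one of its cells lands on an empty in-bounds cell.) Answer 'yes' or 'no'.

Answer: no

Derivation:
Check each piece cell at anchor (5, 0):
  offset (0,1) -> (5,1): empty -> OK
  offset (1,0) -> (6,0): out of bounds -> FAIL
  offset (1,1) -> (6,1): out of bounds -> FAIL
  offset (2,1) -> (7,1): out of bounds -> FAIL
All cells valid: no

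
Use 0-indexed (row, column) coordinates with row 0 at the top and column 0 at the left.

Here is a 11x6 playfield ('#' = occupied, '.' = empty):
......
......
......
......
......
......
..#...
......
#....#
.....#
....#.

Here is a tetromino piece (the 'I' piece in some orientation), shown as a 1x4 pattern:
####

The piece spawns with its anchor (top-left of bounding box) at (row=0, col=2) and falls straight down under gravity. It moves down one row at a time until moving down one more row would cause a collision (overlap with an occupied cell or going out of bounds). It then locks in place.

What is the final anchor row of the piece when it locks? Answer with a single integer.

Answer: 5

Derivation:
Spawn at (row=0, col=2). Try each row:
  row 0: fits
  row 1: fits
  row 2: fits
  row 3: fits
  row 4: fits
  row 5: fits
  row 6: blocked -> lock at row 5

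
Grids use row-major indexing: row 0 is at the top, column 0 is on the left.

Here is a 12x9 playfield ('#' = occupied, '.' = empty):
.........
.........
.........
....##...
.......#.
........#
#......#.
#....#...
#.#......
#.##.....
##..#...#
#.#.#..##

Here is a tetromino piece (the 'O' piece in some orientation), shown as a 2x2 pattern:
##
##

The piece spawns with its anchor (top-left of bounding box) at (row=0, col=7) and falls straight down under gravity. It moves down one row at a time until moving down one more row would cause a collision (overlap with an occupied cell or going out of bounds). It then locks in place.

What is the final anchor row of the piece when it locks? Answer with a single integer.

Spawn at (row=0, col=7). Try each row:
  row 0: fits
  row 1: fits
  row 2: fits
  row 3: blocked -> lock at row 2

Answer: 2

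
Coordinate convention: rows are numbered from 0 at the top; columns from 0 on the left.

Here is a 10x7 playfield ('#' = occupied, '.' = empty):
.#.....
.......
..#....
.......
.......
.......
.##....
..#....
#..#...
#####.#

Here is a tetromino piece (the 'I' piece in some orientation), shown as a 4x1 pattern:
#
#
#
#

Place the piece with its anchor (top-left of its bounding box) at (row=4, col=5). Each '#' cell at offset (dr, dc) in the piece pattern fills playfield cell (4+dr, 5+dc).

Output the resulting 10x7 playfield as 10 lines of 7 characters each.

Answer: .#.....
.......
..#....
.......
.....#.
.....#.
.##..#.
..#..#.
#..#...
#####.#

Derivation:
Fill (4+0,5+0) = (4,5)
Fill (4+1,5+0) = (5,5)
Fill (4+2,5+0) = (6,5)
Fill (4+3,5+0) = (7,5)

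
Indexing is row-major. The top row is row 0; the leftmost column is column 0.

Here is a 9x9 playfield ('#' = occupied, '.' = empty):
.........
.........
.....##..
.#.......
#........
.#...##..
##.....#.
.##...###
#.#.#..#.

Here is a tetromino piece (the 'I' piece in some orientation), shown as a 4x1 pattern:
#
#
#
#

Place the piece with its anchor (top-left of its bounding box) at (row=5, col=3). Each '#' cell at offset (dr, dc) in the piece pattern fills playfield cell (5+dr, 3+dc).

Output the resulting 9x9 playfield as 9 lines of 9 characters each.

Answer: .........
.........
.....##..
.#.......
#........
.#.#.##..
##.#...#.
.###..###
#.###..#.

Derivation:
Fill (5+0,3+0) = (5,3)
Fill (5+1,3+0) = (6,3)
Fill (5+2,3+0) = (7,3)
Fill (5+3,3+0) = (8,3)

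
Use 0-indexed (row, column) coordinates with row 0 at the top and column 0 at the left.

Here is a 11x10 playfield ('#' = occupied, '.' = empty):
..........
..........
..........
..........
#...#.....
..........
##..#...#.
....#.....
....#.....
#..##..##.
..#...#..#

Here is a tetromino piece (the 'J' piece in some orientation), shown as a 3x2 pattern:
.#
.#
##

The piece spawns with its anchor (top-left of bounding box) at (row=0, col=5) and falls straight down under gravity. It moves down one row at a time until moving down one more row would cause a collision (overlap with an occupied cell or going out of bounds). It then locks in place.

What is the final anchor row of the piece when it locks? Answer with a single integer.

Spawn at (row=0, col=5). Try each row:
  row 0: fits
  row 1: fits
  row 2: fits
  row 3: fits
  row 4: fits
  row 5: fits
  row 6: fits
  row 7: fits
  row 8: blocked -> lock at row 7

Answer: 7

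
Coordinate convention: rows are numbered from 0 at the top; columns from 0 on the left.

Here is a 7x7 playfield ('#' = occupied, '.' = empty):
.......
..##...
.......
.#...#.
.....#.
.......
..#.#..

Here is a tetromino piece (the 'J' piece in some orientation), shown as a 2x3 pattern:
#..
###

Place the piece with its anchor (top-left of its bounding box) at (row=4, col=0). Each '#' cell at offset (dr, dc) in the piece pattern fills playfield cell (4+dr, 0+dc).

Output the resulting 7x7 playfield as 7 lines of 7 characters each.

Fill (4+0,0+0) = (4,0)
Fill (4+1,0+0) = (5,0)
Fill (4+1,0+1) = (5,1)
Fill (4+1,0+2) = (5,2)

Answer: .......
..##...
.......
.#...#.
#....#.
###....
..#.#..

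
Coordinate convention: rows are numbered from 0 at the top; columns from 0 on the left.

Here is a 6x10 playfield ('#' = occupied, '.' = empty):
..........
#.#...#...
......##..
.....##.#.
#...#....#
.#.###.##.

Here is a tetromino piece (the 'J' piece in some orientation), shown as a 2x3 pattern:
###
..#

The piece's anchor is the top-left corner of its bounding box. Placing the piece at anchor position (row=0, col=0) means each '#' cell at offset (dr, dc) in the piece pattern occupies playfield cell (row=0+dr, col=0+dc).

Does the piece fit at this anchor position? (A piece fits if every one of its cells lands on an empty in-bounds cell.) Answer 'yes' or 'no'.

Answer: no

Derivation:
Check each piece cell at anchor (0, 0):
  offset (0,0) -> (0,0): empty -> OK
  offset (0,1) -> (0,1): empty -> OK
  offset (0,2) -> (0,2): empty -> OK
  offset (1,2) -> (1,2): occupied ('#') -> FAIL
All cells valid: no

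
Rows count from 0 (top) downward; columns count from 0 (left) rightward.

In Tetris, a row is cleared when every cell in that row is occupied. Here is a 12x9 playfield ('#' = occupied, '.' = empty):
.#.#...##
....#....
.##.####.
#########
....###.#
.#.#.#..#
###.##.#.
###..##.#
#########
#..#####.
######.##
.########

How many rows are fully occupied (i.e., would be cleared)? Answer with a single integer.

Check each row:
  row 0: 5 empty cells -> not full
  row 1: 8 empty cells -> not full
  row 2: 3 empty cells -> not full
  row 3: 0 empty cells -> FULL (clear)
  row 4: 5 empty cells -> not full
  row 5: 5 empty cells -> not full
  row 6: 3 empty cells -> not full
  row 7: 3 empty cells -> not full
  row 8: 0 empty cells -> FULL (clear)
  row 9: 3 empty cells -> not full
  row 10: 1 empty cell -> not full
  row 11: 1 empty cell -> not full
Total rows cleared: 2

Answer: 2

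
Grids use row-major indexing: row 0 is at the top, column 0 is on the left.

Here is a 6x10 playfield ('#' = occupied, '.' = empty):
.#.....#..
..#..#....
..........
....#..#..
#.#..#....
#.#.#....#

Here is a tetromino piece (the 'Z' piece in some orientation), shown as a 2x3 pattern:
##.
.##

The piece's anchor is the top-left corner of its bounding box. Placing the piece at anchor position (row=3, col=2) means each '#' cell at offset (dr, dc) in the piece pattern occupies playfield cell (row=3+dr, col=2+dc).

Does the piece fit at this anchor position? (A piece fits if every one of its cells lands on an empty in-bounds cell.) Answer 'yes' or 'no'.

Check each piece cell at anchor (3, 2):
  offset (0,0) -> (3,2): empty -> OK
  offset (0,1) -> (3,3): empty -> OK
  offset (1,1) -> (4,3): empty -> OK
  offset (1,2) -> (4,4): empty -> OK
All cells valid: yes

Answer: yes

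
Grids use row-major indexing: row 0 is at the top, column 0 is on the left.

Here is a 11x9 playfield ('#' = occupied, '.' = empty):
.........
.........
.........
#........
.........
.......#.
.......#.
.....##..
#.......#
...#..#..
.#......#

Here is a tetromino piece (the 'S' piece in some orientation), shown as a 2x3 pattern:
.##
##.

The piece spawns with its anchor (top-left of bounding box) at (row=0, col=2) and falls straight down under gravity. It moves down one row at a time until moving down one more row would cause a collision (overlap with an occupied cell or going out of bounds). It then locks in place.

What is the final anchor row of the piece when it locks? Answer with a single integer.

Spawn at (row=0, col=2). Try each row:
  row 0: fits
  row 1: fits
  row 2: fits
  row 3: fits
  row 4: fits
  row 5: fits
  row 6: fits
  row 7: fits
  row 8: blocked -> lock at row 7

Answer: 7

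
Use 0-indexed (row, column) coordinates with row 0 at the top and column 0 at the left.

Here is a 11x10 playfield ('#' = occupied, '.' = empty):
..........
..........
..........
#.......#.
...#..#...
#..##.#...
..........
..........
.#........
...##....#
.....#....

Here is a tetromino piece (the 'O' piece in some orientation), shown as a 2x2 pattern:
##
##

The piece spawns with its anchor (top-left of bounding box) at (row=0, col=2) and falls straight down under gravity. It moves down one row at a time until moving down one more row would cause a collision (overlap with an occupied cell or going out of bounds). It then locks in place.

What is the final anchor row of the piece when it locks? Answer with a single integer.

Spawn at (row=0, col=2). Try each row:
  row 0: fits
  row 1: fits
  row 2: fits
  row 3: blocked -> lock at row 2

Answer: 2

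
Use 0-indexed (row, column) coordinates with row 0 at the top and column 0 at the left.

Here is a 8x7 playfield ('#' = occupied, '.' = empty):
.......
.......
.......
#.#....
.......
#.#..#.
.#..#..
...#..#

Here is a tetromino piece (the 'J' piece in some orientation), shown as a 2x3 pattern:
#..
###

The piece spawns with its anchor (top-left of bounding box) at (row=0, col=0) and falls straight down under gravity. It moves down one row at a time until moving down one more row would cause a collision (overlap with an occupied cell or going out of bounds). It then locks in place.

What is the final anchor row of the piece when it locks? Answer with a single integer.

Answer: 1

Derivation:
Spawn at (row=0, col=0). Try each row:
  row 0: fits
  row 1: fits
  row 2: blocked -> lock at row 1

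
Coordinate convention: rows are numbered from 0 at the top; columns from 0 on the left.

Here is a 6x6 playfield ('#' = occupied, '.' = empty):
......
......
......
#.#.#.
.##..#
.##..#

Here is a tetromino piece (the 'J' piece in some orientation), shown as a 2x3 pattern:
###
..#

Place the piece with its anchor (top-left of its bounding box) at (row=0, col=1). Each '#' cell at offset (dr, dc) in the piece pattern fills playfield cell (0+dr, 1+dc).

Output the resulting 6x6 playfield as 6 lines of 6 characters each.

Answer: .###..
...#..
......
#.#.#.
.##..#
.##..#

Derivation:
Fill (0+0,1+0) = (0,1)
Fill (0+0,1+1) = (0,2)
Fill (0+0,1+2) = (0,3)
Fill (0+1,1+2) = (1,3)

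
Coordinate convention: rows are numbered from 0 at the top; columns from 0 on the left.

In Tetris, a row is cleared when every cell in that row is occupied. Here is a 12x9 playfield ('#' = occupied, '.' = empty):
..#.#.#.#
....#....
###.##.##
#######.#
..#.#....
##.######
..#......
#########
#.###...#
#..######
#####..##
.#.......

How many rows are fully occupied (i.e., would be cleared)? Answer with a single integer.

Check each row:
  row 0: 5 empty cells -> not full
  row 1: 8 empty cells -> not full
  row 2: 2 empty cells -> not full
  row 3: 1 empty cell -> not full
  row 4: 7 empty cells -> not full
  row 5: 1 empty cell -> not full
  row 6: 8 empty cells -> not full
  row 7: 0 empty cells -> FULL (clear)
  row 8: 4 empty cells -> not full
  row 9: 2 empty cells -> not full
  row 10: 2 empty cells -> not full
  row 11: 8 empty cells -> not full
Total rows cleared: 1

Answer: 1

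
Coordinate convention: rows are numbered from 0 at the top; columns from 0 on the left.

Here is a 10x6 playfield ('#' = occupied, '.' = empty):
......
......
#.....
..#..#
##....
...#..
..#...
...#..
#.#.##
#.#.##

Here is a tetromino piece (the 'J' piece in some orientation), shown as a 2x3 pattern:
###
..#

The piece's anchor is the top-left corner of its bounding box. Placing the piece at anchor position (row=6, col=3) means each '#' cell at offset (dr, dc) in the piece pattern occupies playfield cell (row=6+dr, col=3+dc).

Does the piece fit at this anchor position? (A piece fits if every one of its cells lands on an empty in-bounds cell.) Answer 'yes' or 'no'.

Check each piece cell at anchor (6, 3):
  offset (0,0) -> (6,3): empty -> OK
  offset (0,1) -> (6,4): empty -> OK
  offset (0,2) -> (6,5): empty -> OK
  offset (1,2) -> (7,5): empty -> OK
All cells valid: yes

Answer: yes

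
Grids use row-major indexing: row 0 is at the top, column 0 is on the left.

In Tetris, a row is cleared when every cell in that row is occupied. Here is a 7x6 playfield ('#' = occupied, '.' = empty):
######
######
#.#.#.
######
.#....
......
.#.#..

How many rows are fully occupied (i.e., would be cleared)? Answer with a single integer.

Answer: 3

Derivation:
Check each row:
  row 0: 0 empty cells -> FULL (clear)
  row 1: 0 empty cells -> FULL (clear)
  row 2: 3 empty cells -> not full
  row 3: 0 empty cells -> FULL (clear)
  row 4: 5 empty cells -> not full
  row 5: 6 empty cells -> not full
  row 6: 4 empty cells -> not full
Total rows cleared: 3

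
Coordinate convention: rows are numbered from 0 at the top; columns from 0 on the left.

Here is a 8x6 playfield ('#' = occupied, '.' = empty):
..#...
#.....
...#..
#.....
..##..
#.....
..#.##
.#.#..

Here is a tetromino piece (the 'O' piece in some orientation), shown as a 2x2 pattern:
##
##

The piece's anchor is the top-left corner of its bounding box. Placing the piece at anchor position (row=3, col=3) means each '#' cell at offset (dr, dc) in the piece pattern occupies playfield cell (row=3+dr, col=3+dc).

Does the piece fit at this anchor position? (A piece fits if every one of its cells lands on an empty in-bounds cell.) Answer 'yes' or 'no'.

Answer: no

Derivation:
Check each piece cell at anchor (3, 3):
  offset (0,0) -> (3,3): empty -> OK
  offset (0,1) -> (3,4): empty -> OK
  offset (1,0) -> (4,3): occupied ('#') -> FAIL
  offset (1,1) -> (4,4): empty -> OK
All cells valid: no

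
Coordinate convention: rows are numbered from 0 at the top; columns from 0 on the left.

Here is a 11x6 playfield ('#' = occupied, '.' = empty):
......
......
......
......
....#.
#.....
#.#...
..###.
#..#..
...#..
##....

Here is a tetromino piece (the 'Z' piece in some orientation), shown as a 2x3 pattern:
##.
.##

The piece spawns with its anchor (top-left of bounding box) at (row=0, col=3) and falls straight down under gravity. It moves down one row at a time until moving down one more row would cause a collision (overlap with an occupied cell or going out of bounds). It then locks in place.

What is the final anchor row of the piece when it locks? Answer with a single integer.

Spawn at (row=0, col=3). Try each row:
  row 0: fits
  row 1: fits
  row 2: fits
  row 3: blocked -> lock at row 2

Answer: 2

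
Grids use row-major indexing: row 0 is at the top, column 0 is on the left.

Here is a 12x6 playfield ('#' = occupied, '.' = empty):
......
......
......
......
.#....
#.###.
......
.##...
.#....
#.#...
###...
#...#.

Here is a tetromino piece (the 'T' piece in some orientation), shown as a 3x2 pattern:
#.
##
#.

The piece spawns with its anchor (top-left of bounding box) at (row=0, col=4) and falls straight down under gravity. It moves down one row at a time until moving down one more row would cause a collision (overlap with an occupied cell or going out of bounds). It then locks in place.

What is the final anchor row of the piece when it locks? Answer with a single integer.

Spawn at (row=0, col=4). Try each row:
  row 0: fits
  row 1: fits
  row 2: fits
  row 3: blocked -> lock at row 2

Answer: 2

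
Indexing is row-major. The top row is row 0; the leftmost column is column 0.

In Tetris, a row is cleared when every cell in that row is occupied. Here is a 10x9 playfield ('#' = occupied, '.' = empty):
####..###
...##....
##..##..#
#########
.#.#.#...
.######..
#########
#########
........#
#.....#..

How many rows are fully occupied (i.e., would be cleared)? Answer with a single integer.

Answer: 3

Derivation:
Check each row:
  row 0: 2 empty cells -> not full
  row 1: 7 empty cells -> not full
  row 2: 4 empty cells -> not full
  row 3: 0 empty cells -> FULL (clear)
  row 4: 6 empty cells -> not full
  row 5: 3 empty cells -> not full
  row 6: 0 empty cells -> FULL (clear)
  row 7: 0 empty cells -> FULL (clear)
  row 8: 8 empty cells -> not full
  row 9: 7 empty cells -> not full
Total rows cleared: 3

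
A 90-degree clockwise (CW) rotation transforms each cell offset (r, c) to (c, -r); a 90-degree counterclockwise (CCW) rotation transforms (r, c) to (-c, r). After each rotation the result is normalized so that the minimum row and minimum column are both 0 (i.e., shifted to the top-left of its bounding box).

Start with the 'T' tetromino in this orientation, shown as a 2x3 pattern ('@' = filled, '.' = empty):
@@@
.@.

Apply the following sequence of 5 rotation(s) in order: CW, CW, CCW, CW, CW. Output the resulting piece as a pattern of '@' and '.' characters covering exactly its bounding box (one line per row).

Start:
@@@
.@.
After rotation 1 (CW):
.@
@@
.@
After rotation 2 (CW):
.@.
@@@
After rotation 3 (CCW):
.@
@@
.@
After rotation 4 (CW):
.@.
@@@
After rotation 5 (CW):
@.
@@
@.

Answer: @.
@@
@.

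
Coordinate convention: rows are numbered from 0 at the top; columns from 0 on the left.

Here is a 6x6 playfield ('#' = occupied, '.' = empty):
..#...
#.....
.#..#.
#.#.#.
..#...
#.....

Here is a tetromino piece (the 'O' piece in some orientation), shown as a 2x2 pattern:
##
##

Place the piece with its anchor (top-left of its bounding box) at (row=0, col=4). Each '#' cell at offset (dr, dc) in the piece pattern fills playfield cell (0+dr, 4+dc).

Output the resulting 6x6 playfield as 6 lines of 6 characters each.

Fill (0+0,4+0) = (0,4)
Fill (0+0,4+1) = (0,5)
Fill (0+1,4+0) = (1,4)
Fill (0+1,4+1) = (1,5)

Answer: ..#.##
#...##
.#..#.
#.#.#.
..#...
#.....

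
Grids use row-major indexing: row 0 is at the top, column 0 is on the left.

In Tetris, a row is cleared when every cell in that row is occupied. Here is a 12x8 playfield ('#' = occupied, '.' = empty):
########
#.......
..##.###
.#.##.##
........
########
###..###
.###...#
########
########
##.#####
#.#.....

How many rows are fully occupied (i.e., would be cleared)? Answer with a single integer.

Check each row:
  row 0: 0 empty cells -> FULL (clear)
  row 1: 7 empty cells -> not full
  row 2: 3 empty cells -> not full
  row 3: 3 empty cells -> not full
  row 4: 8 empty cells -> not full
  row 5: 0 empty cells -> FULL (clear)
  row 6: 2 empty cells -> not full
  row 7: 4 empty cells -> not full
  row 8: 0 empty cells -> FULL (clear)
  row 9: 0 empty cells -> FULL (clear)
  row 10: 1 empty cell -> not full
  row 11: 6 empty cells -> not full
Total rows cleared: 4

Answer: 4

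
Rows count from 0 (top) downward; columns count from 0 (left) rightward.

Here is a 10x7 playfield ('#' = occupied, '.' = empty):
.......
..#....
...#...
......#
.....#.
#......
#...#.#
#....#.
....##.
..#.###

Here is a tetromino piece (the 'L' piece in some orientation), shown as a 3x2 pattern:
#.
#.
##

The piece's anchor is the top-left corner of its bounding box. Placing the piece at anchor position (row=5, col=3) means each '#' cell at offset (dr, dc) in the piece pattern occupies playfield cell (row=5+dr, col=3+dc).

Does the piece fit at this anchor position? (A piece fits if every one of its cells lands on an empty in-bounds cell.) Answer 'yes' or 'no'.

Answer: yes

Derivation:
Check each piece cell at anchor (5, 3):
  offset (0,0) -> (5,3): empty -> OK
  offset (1,0) -> (6,3): empty -> OK
  offset (2,0) -> (7,3): empty -> OK
  offset (2,1) -> (7,4): empty -> OK
All cells valid: yes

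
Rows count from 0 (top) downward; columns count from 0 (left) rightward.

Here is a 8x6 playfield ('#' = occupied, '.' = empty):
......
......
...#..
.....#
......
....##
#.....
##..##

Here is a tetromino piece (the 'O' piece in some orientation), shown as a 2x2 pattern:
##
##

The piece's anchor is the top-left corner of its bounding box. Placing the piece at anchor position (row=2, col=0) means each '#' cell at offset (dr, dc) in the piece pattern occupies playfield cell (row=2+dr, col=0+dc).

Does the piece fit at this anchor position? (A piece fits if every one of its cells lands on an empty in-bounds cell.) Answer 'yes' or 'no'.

Answer: yes

Derivation:
Check each piece cell at anchor (2, 0):
  offset (0,0) -> (2,0): empty -> OK
  offset (0,1) -> (2,1): empty -> OK
  offset (1,0) -> (3,0): empty -> OK
  offset (1,1) -> (3,1): empty -> OK
All cells valid: yes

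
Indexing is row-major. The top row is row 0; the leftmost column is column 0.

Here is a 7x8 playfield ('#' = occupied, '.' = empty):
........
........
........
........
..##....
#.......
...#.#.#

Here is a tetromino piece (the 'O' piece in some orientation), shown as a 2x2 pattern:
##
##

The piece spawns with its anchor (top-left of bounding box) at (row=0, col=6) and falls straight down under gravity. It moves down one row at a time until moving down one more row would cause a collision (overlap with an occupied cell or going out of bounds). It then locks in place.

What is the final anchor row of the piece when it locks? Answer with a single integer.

Answer: 4

Derivation:
Spawn at (row=0, col=6). Try each row:
  row 0: fits
  row 1: fits
  row 2: fits
  row 3: fits
  row 4: fits
  row 5: blocked -> lock at row 4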